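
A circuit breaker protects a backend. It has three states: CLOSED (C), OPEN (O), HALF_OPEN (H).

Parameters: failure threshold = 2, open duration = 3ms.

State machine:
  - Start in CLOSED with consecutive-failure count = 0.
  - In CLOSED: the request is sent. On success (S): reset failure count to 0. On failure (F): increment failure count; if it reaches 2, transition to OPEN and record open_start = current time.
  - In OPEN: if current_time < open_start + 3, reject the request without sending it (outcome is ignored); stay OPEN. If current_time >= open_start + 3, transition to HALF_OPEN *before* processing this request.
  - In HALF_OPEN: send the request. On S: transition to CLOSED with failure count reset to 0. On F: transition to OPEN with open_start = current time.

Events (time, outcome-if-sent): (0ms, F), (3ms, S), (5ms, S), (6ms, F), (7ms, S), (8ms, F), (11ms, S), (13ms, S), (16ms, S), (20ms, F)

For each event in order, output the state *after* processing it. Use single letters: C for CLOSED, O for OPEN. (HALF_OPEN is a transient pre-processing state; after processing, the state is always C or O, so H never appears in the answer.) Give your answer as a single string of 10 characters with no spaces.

Answer: CCCCCCCCCC

Derivation:
State after each event:
  event#1 t=0ms outcome=F: state=CLOSED
  event#2 t=3ms outcome=S: state=CLOSED
  event#3 t=5ms outcome=S: state=CLOSED
  event#4 t=6ms outcome=F: state=CLOSED
  event#5 t=7ms outcome=S: state=CLOSED
  event#6 t=8ms outcome=F: state=CLOSED
  event#7 t=11ms outcome=S: state=CLOSED
  event#8 t=13ms outcome=S: state=CLOSED
  event#9 t=16ms outcome=S: state=CLOSED
  event#10 t=20ms outcome=F: state=CLOSED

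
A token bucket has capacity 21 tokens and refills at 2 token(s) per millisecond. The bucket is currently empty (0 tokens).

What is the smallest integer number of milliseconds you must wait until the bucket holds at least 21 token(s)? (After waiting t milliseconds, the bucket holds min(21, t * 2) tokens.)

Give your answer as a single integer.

Need t * 2 >= 21, so t >= 21/2.
Smallest integer t = ceil(21/2) = 11.

Answer: 11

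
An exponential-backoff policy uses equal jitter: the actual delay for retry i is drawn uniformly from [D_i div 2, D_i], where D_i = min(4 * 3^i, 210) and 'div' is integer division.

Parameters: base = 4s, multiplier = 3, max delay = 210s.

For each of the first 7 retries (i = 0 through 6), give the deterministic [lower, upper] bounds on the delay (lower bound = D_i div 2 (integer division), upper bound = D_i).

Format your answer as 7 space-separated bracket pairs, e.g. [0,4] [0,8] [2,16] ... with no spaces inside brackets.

Answer: [2,4] [6,12] [18,36] [54,108] [105,210] [105,210] [105,210]

Derivation:
Computing bounds per retry:
  i=0: D_i=min(4*3^0,210)=4, bounds=[2,4]
  i=1: D_i=min(4*3^1,210)=12, bounds=[6,12]
  i=2: D_i=min(4*3^2,210)=36, bounds=[18,36]
  i=3: D_i=min(4*3^3,210)=108, bounds=[54,108]
  i=4: D_i=min(4*3^4,210)=210, bounds=[105,210]
  i=5: D_i=min(4*3^5,210)=210, bounds=[105,210]
  i=6: D_i=min(4*3^6,210)=210, bounds=[105,210]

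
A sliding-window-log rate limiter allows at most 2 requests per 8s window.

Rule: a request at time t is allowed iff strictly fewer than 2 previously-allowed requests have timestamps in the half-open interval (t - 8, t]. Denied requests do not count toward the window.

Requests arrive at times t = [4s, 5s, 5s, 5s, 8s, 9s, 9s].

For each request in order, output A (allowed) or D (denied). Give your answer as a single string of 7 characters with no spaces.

Tracking allowed requests in the window:
  req#1 t=4s: ALLOW
  req#2 t=5s: ALLOW
  req#3 t=5s: DENY
  req#4 t=5s: DENY
  req#5 t=8s: DENY
  req#6 t=9s: DENY
  req#7 t=9s: DENY

Answer: AADDDDD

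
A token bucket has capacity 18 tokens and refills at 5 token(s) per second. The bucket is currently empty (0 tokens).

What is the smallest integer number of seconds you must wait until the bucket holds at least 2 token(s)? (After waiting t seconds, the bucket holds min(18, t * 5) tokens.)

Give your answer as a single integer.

Need t * 5 >= 2, so t >= 2/5.
Smallest integer t = ceil(2/5) = 1.

Answer: 1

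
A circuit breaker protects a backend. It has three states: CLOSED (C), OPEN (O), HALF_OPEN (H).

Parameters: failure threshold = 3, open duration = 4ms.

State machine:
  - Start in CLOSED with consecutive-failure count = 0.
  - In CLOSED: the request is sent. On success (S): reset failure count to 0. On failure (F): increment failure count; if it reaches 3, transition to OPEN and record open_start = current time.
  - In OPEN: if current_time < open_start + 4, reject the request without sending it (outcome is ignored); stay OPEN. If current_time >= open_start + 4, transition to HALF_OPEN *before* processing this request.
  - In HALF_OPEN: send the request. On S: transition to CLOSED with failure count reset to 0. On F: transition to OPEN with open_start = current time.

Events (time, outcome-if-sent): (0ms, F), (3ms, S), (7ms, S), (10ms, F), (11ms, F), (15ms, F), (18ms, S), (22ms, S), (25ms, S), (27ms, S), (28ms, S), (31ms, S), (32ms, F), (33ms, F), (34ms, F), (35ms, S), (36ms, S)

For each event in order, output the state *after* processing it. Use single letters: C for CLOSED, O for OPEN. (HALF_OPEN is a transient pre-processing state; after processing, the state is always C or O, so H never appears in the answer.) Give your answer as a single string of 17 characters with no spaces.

State after each event:
  event#1 t=0ms outcome=F: state=CLOSED
  event#2 t=3ms outcome=S: state=CLOSED
  event#3 t=7ms outcome=S: state=CLOSED
  event#4 t=10ms outcome=F: state=CLOSED
  event#5 t=11ms outcome=F: state=CLOSED
  event#6 t=15ms outcome=F: state=OPEN
  event#7 t=18ms outcome=S: state=OPEN
  event#8 t=22ms outcome=S: state=CLOSED
  event#9 t=25ms outcome=S: state=CLOSED
  event#10 t=27ms outcome=S: state=CLOSED
  event#11 t=28ms outcome=S: state=CLOSED
  event#12 t=31ms outcome=S: state=CLOSED
  event#13 t=32ms outcome=F: state=CLOSED
  event#14 t=33ms outcome=F: state=CLOSED
  event#15 t=34ms outcome=F: state=OPEN
  event#16 t=35ms outcome=S: state=OPEN
  event#17 t=36ms outcome=S: state=OPEN

Answer: CCCCCOOCCCCCCCOOO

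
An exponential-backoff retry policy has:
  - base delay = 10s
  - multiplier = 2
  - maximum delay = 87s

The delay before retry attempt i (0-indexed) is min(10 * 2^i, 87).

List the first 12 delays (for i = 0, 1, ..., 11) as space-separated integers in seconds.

Computing each delay:
  i=0: min(10*2^0, 87) = 10
  i=1: min(10*2^1, 87) = 20
  i=2: min(10*2^2, 87) = 40
  i=3: min(10*2^3, 87) = 80
  i=4: min(10*2^4, 87) = 87
  i=5: min(10*2^5, 87) = 87
  i=6: min(10*2^6, 87) = 87
  i=7: min(10*2^7, 87) = 87
  i=8: min(10*2^8, 87) = 87
  i=9: min(10*2^9, 87) = 87
  i=10: min(10*2^10, 87) = 87
  i=11: min(10*2^11, 87) = 87

Answer: 10 20 40 80 87 87 87 87 87 87 87 87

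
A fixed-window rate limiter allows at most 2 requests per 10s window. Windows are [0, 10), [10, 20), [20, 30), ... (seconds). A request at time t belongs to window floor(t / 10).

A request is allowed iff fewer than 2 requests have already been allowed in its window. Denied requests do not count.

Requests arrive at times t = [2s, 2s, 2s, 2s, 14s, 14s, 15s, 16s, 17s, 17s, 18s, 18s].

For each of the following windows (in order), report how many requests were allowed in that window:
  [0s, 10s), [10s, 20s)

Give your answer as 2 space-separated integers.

Processing requests:
  req#1 t=2s (window 0): ALLOW
  req#2 t=2s (window 0): ALLOW
  req#3 t=2s (window 0): DENY
  req#4 t=2s (window 0): DENY
  req#5 t=14s (window 1): ALLOW
  req#6 t=14s (window 1): ALLOW
  req#7 t=15s (window 1): DENY
  req#8 t=16s (window 1): DENY
  req#9 t=17s (window 1): DENY
  req#10 t=17s (window 1): DENY
  req#11 t=18s (window 1): DENY
  req#12 t=18s (window 1): DENY

Allowed counts by window: 2 2

Answer: 2 2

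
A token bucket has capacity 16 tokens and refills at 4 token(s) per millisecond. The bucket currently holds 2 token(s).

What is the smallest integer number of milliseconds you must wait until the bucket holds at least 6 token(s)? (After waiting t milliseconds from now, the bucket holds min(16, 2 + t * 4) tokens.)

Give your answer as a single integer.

Answer: 1

Derivation:
Need 2 + t * 4 >= 6, so t >= 4/4.
Smallest integer t = ceil(4/4) = 1.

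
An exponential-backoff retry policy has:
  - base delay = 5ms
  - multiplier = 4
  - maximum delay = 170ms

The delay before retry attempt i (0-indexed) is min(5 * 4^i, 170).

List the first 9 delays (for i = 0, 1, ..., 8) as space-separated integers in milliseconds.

Computing each delay:
  i=0: min(5*4^0, 170) = 5
  i=1: min(5*4^1, 170) = 20
  i=2: min(5*4^2, 170) = 80
  i=3: min(5*4^3, 170) = 170
  i=4: min(5*4^4, 170) = 170
  i=5: min(5*4^5, 170) = 170
  i=6: min(5*4^6, 170) = 170
  i=7: min(5*4^7, 170) = 170
  i=8: min(5*4^8, 170) = 170

Answer: 5 20 80 170 170 170 170 170 170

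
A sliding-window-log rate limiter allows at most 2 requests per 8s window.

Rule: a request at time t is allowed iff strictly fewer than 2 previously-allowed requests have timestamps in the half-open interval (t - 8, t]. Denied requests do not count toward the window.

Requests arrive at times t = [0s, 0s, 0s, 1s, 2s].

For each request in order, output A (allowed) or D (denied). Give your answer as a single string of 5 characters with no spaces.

Tracking allowed requests in the window:
  req#1 t=0s: ALLOW
  req#2 t=0s: ALLOW
  req#3 t=0s: DENY
  req#4 t=1s: DENY
  req#5 t=2s: DENY

Answer: AADDD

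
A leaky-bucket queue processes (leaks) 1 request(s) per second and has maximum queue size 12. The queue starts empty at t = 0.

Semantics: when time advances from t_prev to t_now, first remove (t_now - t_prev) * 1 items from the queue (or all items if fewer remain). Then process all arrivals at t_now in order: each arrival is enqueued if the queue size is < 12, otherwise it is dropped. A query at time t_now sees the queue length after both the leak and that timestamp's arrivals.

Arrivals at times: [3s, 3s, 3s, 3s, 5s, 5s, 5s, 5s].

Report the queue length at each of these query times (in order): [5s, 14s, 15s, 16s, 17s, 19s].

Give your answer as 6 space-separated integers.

Answer: 6 0 0 0 0 0

Derivation:
Queue lengths at query times:
  query t=5s: backlog = 6
  query t=14s: backlog = 0
  query t=15s: backlog = 0
  query t=16s: backlog = 0
  query t=17s: backlog = 0
  query t=19s: backlog = 0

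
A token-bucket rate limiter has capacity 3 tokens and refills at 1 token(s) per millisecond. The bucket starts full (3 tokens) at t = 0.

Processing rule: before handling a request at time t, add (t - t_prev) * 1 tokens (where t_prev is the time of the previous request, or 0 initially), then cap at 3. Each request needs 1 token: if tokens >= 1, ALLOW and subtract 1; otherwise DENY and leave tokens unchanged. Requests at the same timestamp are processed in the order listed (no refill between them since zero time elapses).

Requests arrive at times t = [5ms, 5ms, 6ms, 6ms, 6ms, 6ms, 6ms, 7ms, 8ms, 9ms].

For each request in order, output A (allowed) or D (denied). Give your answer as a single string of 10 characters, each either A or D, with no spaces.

Simulating step by step:
  req#1 t=5ms: ALLOW
  req#2 t=5ms: ALLOW
  req#3 t=6ms: ALLOW
  req#4 t=6ms: ALLOW
  req#5 t=6ms: DENY
  req#6 t=6ms: DENY
  req#7 t=6ms: DENY
  req#8 t=7ms: ALLOW
  req#9 t=8ms: ALLOW
  req#10 t=9ms: ALLOW

Answer: AAAADDDAAA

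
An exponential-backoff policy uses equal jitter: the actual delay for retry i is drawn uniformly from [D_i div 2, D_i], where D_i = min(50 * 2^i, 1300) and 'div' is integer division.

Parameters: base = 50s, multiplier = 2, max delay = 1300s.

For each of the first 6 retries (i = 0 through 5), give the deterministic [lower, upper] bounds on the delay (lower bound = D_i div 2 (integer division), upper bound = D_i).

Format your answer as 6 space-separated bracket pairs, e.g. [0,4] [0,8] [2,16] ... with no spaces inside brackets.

Computing bounds per retry:
  i=0: D_i=min(50*2^0,1300)=50, bounds=[25,50]
  i=1: D_i=min(50*2^1,1300)=100, bounds=[50,100]
  i=2: D_i=min(50*2^2,1300)=200, bounds=[100,200]
  i=3: D_i=min(50*2^3,1300)=400, bounds=[200,400]
  i=4: D_i=min(50*2^4,1300)=800, bounds=[400,800]
  i=5: D_i=min(50*2^5,1300)=1300, bounds=[650,1300]

Answer: [25,50] [50,100] [100,200] [200,400] [400,800] [650,1300]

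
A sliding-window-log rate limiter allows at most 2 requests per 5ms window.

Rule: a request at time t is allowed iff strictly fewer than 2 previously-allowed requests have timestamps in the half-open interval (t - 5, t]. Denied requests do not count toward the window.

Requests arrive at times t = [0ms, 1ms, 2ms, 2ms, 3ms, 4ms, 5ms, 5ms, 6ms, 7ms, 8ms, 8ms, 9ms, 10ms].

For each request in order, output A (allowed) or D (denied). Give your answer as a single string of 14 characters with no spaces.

Tracking allowed requests in the window:
  req#1 t=0ms: ALLOW
  req#2 t=1ms: ALLOW
  req#3 t=2ms: DENY
  req#4 t=2ms: DENY
  req#5 t=3ms: DENY
  req#6 t=4ms: DENY
  req#7 t=5ms: ALLOW
  req#8 t=5ms: DENY
  req#9 t=6ms: ALLOW
  req#10 t=7ms: DENY
  req#11 t=8ms: DENY
  req#12 t=8ms: DENY
  req#13 t=9ms: DENY
  req#14 t=10ms: ALLOW

Answer: AADDDDADADDDDA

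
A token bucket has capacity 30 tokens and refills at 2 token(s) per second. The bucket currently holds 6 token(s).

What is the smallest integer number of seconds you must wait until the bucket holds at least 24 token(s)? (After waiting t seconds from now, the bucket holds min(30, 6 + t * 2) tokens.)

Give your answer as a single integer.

Need 6 + t * 2 >= 24, so t >= 18/2.
Smallest integer t = ceil(18/2) = 9.

Answer: 9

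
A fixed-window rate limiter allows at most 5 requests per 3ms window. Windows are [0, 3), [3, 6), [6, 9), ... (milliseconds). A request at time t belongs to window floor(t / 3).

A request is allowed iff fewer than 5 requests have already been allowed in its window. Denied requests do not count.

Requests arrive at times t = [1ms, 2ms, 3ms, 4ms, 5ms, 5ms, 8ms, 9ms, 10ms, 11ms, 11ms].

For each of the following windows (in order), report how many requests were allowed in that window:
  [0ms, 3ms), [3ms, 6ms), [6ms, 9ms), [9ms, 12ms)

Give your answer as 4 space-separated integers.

Processing requests:
  req#1 t=1ms (window 0): ALLOW
  req#2 t=2ms (window 0): ALLOW
  req#3 t=3ms (window 1): ALLOW
  req#4 t=4ms (window 1): ALLOW
  req#5 t=5ms (window 1): ALLOW
  req#6 t=5ms (window 1): ALLOW
  req#7 t=8ms (window 2): ALLOW
  req#8 t=9ms (window 3): ALLOW
  req#9 t=10ms (window 3): ALLOW
  req#10 t=11ms (window 3): ALLOW
  req#11 t=11ms (window 3): ALLOW

Allowed counts by window: 2 4 1 4

Answer: 2 4 1 4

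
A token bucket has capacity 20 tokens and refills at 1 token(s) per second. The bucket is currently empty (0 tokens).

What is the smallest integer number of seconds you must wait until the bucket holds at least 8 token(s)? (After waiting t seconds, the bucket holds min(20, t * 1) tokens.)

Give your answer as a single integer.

Need t * 1 >= 8, so t >= 8/1.
Smallest integer t = ceil(8/1) = 8.

Answer: 8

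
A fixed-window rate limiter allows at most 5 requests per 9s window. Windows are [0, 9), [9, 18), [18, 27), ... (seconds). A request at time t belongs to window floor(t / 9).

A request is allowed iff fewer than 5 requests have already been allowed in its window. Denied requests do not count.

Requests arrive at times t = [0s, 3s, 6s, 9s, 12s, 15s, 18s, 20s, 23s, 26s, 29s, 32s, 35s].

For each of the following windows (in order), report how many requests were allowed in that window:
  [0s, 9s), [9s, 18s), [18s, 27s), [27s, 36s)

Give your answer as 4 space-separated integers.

Processing requests:
  req#1 t=0s (window 0): ALLOW
  req#2 t=3s (window 0): ALLOW
  req#3 t=6s (window 0): ALLOW
  req#4 t=9s (window 1): ALLOW
  req#5 t=12s (window 1): ALLOW
  req#6 t=15s (window 1): ALLOW
  req#7 t=18s (window 2): ALLOW
  req#8 t=20s (window 2): ALLOW
  req#9 t=23s (window 2): ALLOW
  req#10 t=26s (window 2): ALLOW
  req#11 t=29s (window 3): ALLOW
  req#12 t=32s (window 3): ALLOW
  req#13 t=35s (window 3): ALLOW

Allowed counts by window: 3 3 4 3

Answer: 3 3 4 3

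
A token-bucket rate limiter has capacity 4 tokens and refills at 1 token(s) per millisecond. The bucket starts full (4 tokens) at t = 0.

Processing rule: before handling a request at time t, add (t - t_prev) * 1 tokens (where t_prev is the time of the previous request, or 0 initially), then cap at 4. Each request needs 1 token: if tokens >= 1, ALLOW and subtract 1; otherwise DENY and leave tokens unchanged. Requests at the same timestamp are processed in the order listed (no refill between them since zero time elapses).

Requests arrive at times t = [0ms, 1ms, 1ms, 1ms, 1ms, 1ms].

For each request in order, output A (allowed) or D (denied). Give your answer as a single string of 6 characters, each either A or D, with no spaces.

Answer: AAAAAD

Derivation:
Simulating step by step:
  req#1 t=0ms: ALLOW
  req#2 t=1ms: ALLOW
  req#3 t=1ms: ALLOW
  req#4 t=1ms: ALLOW
  req#5 t=1ms: ALLOW
  req#6 t=1ms: DENY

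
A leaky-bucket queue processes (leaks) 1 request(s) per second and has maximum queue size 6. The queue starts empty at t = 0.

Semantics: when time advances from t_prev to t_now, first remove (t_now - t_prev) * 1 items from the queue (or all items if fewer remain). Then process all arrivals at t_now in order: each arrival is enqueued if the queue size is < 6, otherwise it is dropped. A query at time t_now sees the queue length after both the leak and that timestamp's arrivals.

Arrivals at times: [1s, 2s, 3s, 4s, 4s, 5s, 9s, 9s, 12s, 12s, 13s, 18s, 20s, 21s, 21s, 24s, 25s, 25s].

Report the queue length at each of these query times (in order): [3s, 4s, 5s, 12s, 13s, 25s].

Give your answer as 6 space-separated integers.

Answer: 1 2 2 2 2 2

Derivation:
Queue lengths at query times:
  query t=3s: backlog = 1
  query t=4s: backlog = 2
  query t=5s: backlog = 2
  query t=12s: backlog = 2
  query t=13s: backlog = 2
  query t=25s: backlog = 2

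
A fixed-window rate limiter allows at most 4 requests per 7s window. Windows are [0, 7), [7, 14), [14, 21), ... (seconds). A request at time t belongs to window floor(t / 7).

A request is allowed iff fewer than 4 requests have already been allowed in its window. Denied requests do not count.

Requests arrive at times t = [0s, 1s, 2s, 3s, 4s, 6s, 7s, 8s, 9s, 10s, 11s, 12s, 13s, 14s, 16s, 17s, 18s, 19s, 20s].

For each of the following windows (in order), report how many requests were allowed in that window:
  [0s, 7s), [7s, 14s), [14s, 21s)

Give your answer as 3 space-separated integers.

Answer: 4 4 4

Derivation:
Processing requests:
  req#1 t=0s (window 0): ALLOW
  req#2 t=1s (window 0): ALLOW
  req#3 t=2s (window 0): ALLOW
  req#4 t=3s (window 0): ALLOW
  req#5 t=4s (window 0): DENY
  req#6 t=6s (window 0): DENY
  req#7 t=7s (window 1): ALLOW
  req#8 t=8s (window 1): ALLOW
  req#9 t=9s (window 1): ALLOW
  req#10 t=10s (window 1): ALLOW
  req#11 t=11s (window 1): DENY
  req#12 t=12s (window 1): DENY
  req#13 t=13s (window 1): DENY
  req#14 t=14s (window 2): ALLOW
  req#15 t=16s (window 2): ALLOW
  req#16 t=17s (window 2): ALLOW
  req#17 t=18s (window 2): ALLOW
  req#18 t=19s (window 2): DENY
  req#19 t=20s (window 2): DENY

Allowed counts by window: 4 4 4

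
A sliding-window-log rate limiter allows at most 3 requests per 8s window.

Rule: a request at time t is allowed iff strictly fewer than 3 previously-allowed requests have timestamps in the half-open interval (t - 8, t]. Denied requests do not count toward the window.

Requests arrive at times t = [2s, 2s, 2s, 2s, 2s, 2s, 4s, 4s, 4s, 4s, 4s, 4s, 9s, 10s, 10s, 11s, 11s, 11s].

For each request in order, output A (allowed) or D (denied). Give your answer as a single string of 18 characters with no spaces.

Answer: AAADDDDDDDDDDAAADD

Derivation:
Tracking allowed requests in the window:
  req#1 t=2s: ALLOW
  req#2 t=2s: ALLOW
  req#3 t=2s: ALLOW
  req#4 t=2s: DENY
  req#5 t=2s: DENY
  req#6 t=2s: DENY
  req#7 t=4s: DENY
  req#8 t=4s: DENY
  req#9 t=4s: DENY
  req#10 t=4s: DENY
  req#11 t=4s: DENY
  req#12 t=4s: DENY
  req#13 t=9s: DENY
  req#14 t=10s: ALLOW
  req#15 t=10s: ALLOW
  req#16 t=11s: ALLOW
  req#17 t=11s: DENY
  req#18 t=11s: DENY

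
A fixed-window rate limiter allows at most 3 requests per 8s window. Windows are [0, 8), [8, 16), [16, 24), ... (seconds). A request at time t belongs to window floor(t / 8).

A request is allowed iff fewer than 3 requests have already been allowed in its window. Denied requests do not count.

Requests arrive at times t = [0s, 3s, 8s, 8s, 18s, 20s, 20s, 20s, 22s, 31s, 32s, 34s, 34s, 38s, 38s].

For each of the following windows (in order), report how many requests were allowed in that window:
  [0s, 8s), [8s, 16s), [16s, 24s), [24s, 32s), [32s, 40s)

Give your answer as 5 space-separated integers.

Answer: 2 2 3 1 3

Derivation:
Processing requests:
  req#1 t=0s (window 0): ALLOW
  req#2 t=3s (window 0): ALLOW
  req#3 t=8s (window 1): ALLOW
  req#4 t=8s (window 1): ALLOW
  req#5 t=18s (window 2): ALLOW
  req#6 t=20s (window 2): ALLOW
  req#7 t=20s (window 2): ALLOW
  req#8 t=20s (window 2): DENY
  req#9 t=22s (window 2): DENY
  req#10 t=31s (window 3): ALLOW
  req#11 t=32s (window 4): ALLOW
  req#12 t=34s (window 4): ALLOW
  req#13 t=34s (window 4): ALLOW
  req#14 t=38s (window 4): DENY
  req#15 t=38s (window 4): DENY

Allowed counts by window: 2 2 3 1 3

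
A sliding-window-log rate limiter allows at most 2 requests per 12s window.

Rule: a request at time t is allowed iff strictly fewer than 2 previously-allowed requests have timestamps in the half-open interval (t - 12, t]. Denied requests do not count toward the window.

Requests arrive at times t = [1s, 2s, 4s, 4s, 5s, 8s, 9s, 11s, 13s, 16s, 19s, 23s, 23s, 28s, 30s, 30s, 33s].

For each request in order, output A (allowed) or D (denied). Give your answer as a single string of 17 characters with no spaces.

Answer: AADDDDDDAADDDAADD

Derivation:
Tracking allowed requests in the window:
  req#1 t=1s: ALLOW
  req#2 t=2s: ALLOW
  req#3 t=4s: DENY
  req#4 t=4s: DENY
  req#5 t=5s: DENY
  req#6 t=8s: DENY
  req#7 t=9s: DENY
  req#8 t=11s: DENY
  req#9 t=13s: ALLOW
  req#10 t=16s: ALLOW
  req#11 t=19s: DENY
  req#12 t=23s: DENY
  req#13 t=23s: DENY
  req#14 t=28s: ALLOW
  req#15 t=30s: ALLOW
  req#16 t=30s: DENY
  req#17 t=33s: DENY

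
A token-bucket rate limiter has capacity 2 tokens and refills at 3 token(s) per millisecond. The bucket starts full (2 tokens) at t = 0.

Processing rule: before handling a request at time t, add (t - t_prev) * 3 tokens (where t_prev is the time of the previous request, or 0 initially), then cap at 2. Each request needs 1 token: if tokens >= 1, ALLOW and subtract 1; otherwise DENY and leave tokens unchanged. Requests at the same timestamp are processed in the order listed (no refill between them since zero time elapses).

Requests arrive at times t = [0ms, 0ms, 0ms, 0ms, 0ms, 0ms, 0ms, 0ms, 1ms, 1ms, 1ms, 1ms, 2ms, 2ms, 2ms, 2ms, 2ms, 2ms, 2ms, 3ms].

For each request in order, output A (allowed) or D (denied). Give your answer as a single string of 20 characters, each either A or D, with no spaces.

Answer: AADDDDDDAADDAADDDDDA

Derivation:
Simulating step by step:
  req#1 t=0ms: ALLOW
  req#2 t=0ms: ALLOW
  req#3 t=0ms: DENY
  req#4 t=0ms: DENY
  req#5 t=0ms: DENY
  req#6 t=0ms: DENY
  req#7 t=0ms: DENY
  req#8 t=0ms: DENY
  req#9 t=1ms: ALLOW
  req#10 t=1ms: ALLOW
  req#11 t=1ms: DENY
  req#12 t=1ms: DENY
  req#13 t=2ms: ALLOW
  req#14 t=2ms: ALLOW
  req#15 t=2ms: DENY
  req#16 t=2ms: DENY
  req#17 t=2ms: DENY
  req#18 t=2ms: DENY
  req#19 t=2ms: DENY
  req#20 t=3ms: ALLOW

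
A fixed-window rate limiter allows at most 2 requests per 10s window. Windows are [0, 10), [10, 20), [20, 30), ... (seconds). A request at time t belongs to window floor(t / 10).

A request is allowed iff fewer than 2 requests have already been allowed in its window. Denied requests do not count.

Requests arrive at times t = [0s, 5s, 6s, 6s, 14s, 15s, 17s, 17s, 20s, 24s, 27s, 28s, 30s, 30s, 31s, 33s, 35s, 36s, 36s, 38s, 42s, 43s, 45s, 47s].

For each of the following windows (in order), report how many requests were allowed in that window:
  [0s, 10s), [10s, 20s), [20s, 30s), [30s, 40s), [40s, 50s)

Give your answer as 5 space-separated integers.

Answer: 2 2 2 2 2

Derivation:
Processing requests:
  req#1 t=0s (window 0): ALLOW
  req#2 t=5s (window 0): ALLOW
  req#3 t=6s (window 0): DENY
  req#4 t=6s (window 0): DENY
  req#5 t=14s (window 1): ALLOW
  req#6 t=15s (window 1): ALLOW
  req#7 t=17s (window 1): DENY
  req#8 t=17s (window 1): DENY
  req#9 t=20s (window 2): ALLOW
  req#10 t=24s (window 2): ALLOW
  req#11 t=27s (window 2): DENY
  req#12 t=28s (window 2): DENY
  req#13 t=30s (window 3): ALLOW
  req#14 t=30s (window 3): ALLOW
  req#15 t=31s (window 3): DENY
  req#16 t=33s (window 3): DENY
  req#17 t=35s (window 3): DENY
  req#18 t=36s (window 3): DENY
  req#19 t=36s (window 3): DENY
  req#20 t=38s (window 3): DENY
  req#21 t=42s (window 4): ALLOW
  req#22 t=43s (window 4): ALLOW
  req#23 t=45s (window 4): DENY
  req#24 t=47s (window 4): DENY

Allowed counts by window: 2 2 2 2 2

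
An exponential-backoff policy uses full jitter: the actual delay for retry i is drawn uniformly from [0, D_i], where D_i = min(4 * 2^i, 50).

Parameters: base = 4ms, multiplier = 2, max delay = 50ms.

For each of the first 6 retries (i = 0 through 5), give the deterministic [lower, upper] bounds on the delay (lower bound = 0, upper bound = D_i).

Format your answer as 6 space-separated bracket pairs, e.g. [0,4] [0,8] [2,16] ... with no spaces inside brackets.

Computing bounds per retry:
  i=0: D_i=min(4*2^0,50)=4, bounds=[0,4]
  i=1: D_i=min(4*2^1,50)=8, bounds=[0,8]
  i=2: D_i=min(4*2^2,50)=16, bounds=[0,16]
  i=3: D_i=min(4*2^3,50)=32, bounds=[0,32]
  i=4: D_i=min(4*2^4,50)=50, bounds=[0,50]
  i=5: D_i=min(4*2^5,50)=50, bounds=[0,50]

Answer: [0,4] [0,8] [0,16] [0,32] [0,50] [0,50]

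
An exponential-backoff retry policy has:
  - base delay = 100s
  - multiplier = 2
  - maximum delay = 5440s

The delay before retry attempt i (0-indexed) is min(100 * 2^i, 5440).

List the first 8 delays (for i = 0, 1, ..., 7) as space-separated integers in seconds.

Computing each delay:
  i=0: min(100*2^0, 5440) = 100
  i=1: min(100*2^1, 5440) = 200
  i=2: min(100*2^2, 5440) = 400
  i=3: min(100*2^3, 5440) = 800
  i=4: min(100*2^4, 5440) = 1600
  i=5: min(100*2^5, 5440) = 3200
  i=6: min(100*2^6, 5440) = 5440
  i=7: min(100*2^7, 5440) = 5440

Answer: 100 200 400 800 1600 3200 5440 5440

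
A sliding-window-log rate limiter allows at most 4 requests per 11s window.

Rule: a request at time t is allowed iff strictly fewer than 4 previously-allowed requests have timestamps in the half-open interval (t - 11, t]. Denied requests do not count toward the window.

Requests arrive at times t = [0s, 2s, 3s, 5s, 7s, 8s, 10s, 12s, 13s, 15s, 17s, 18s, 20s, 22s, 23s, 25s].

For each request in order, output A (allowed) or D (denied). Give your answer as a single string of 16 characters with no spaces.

Tracking allowed requests in the window:
  req#1 t=0s: ALLOW
  req#2 t=2s: ALLOW
  req#3 t=3s: ALLOW
  req#4 t=5s: ALLOW
  req#5 t=7s: DENY
  req#6 t=8s: DENY
  req#7 t=10s: DENY
  req#8 t=12s: ALLOW
  req#9 t=13s: ALLOW
  req#10 t=15s: ALLOW
  req#11 t=17s: ALLOW
  req#12 t=18s: DENY
  req#13 t=20s: DENY
  req#14 t=22s: DENY
  req#15 t=23s: ALLOW
  req#16 t=25s: ALLOW

Answer: AAAADDDAAAADDDAA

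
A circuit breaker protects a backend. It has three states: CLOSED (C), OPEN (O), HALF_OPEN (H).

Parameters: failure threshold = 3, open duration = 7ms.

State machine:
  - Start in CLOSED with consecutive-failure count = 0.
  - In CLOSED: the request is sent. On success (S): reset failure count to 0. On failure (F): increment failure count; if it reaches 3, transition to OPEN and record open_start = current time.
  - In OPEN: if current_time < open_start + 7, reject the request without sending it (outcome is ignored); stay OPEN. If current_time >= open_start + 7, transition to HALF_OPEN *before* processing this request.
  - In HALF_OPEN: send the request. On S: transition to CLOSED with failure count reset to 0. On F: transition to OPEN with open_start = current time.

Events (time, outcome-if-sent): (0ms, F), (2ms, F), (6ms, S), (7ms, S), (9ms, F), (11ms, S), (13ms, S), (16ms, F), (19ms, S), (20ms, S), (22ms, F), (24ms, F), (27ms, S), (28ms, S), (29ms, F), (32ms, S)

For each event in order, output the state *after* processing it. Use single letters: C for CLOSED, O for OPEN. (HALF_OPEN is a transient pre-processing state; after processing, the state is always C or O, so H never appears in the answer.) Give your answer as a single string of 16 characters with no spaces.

State after each event:
  event#1 t=0ms outcome=F: state=CLOSED
  event#2 t=2ms outcome=F: state=CLOSED
  event#3 t=6ms outcome=S: state=CLOSED
  event#4 t=7ms outcome=S: state=CLOSED
  event#5 t=9ms outcome=F: state=CLOSED
  event#6 t=11ms outcome=S: state=CLOSED
  event#7 t=13ms outcome=S: state=CLOSED
  event#8 t=16ms outcome=F: state=CLOSED
  event#9 t=19ms outcome=S: state=CLOSED
  event#10 t=20ms outcome=S: state=CLOSED
  event#11 t=22ms outcome=F: state=CLOSED
  event#12 t=24ms outcome=F: state=CLOSED
  event#13 t=27ms outcome=S: state=CLOSED
  event#14 t=28ms outcome=S: state=CLOSED
  event#15 t=29ms outcome=F: state=CLOSED
  event#16 t=32ms outcome=S: state=CLOSED

Answer: CCCCCCCCCCCCCCCC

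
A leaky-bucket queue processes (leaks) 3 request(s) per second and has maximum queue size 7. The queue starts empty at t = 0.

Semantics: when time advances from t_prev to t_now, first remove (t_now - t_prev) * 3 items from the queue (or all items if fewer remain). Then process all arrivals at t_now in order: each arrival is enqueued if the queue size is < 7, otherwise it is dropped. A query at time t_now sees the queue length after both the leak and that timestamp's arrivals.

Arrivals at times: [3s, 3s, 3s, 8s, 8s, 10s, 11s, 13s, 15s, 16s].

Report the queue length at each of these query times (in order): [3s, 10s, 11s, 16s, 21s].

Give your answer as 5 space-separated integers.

Answer: 3 1 1 1 0

Derivation:
Queue lengths at query times:
  query t=3s: backlog = 3
  query t=10s: backlog = 1
  query t=11s: backlog = 1
  query t=16s: backlog = 1
  query t=21s: backlog = 0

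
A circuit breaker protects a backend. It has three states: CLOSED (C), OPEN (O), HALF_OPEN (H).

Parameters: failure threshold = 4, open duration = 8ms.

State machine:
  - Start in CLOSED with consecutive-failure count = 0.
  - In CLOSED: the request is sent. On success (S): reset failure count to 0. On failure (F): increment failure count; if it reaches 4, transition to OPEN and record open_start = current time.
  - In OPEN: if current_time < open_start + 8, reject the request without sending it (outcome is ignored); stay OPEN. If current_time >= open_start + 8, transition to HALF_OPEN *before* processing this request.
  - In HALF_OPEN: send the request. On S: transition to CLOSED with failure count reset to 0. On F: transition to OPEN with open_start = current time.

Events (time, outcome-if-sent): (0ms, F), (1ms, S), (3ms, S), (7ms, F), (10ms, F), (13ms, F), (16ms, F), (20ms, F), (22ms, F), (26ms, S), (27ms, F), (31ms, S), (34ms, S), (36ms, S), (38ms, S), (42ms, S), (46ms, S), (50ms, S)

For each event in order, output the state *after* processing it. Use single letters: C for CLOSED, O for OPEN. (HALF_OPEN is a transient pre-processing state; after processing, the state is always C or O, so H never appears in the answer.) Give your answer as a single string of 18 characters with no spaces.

State after each event:
  event#1 t=0ms outcome=F: state=CLOSED
  event#2 t=1ms outcome=S: state=CLOSED
  event#3 t=3ms outcome=S: state=CLOSED
  event#4 t=7ms outcome=F: state=CLOSED
  event#5 t=10ms outcome=F: state=CLOSED
  event#6 t=13ms outcome=F: state=CLOSED
  event#7 t=16ms outcome=F: state=OPEN
  event#8 t=20ms outcome=F: state=OPEN
  event#9 t=22ms outcome=F: state=OPEN
  event#10 t=26ms outcome=S: state=CLOSED
  event#11 t=27ms outcome=F: state=CLOSED
  event#12 t=31ms outcome=S: state=CLOSED
  event#13 t=34ms outcome=S: state=CLOSED
  event#14 t=36ms outcome=S: state=CLOSED
  event#15 t=38ms outcome=S: state=CLOSED
  event#16 t=42ms outcome=S: state=CLOSED
  event#17 t=46ms outcome=S: state=CLOSED
  event#18 t=50ms outcome=S: state=CLOSED

Answer: CCCCCCOOOCCCCCCCCC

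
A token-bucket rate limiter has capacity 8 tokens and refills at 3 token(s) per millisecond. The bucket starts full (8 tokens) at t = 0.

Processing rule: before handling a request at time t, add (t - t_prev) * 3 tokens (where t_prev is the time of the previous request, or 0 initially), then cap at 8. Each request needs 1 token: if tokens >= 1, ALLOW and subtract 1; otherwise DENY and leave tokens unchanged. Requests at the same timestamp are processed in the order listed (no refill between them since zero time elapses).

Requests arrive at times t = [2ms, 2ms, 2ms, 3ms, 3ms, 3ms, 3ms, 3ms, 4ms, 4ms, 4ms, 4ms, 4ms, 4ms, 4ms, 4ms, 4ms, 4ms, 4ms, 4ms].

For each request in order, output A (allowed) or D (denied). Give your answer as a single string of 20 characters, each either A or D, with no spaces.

Simulating step by step:
  req#1 t=2ms: ALLOW
  req#2 t=2ms: ALLOW
  req#3 t=2ms: ALLOW
  req#4 t=3ms: ALLOW
  req#5 t=3ms: ALLOW
  req#6 t=3ms: ALLOW
  req#7 t=3ms: ALLOW
  req#8 t=3ms: ALLOW
  req#9 t=4ms: ALLOW
  req#10 t=4ms: ALLOW
  req#11 t=4ms: ALLOW
  req#12 t=4ms: ALLOW
  req#13 t=4ms: ALLOW
  req#14 t=4ms: ALLOW
  req#15 t=4ms: DENY
  req#16 t=4ms: DENY
  req#17 t=4ms: DENY
  req#18 t=4ms: DENY
  req#19 t=4ms: DENY
  req#20 t=4ms: DENY

Answer: AAAAAAAAAAAAAADDDDDD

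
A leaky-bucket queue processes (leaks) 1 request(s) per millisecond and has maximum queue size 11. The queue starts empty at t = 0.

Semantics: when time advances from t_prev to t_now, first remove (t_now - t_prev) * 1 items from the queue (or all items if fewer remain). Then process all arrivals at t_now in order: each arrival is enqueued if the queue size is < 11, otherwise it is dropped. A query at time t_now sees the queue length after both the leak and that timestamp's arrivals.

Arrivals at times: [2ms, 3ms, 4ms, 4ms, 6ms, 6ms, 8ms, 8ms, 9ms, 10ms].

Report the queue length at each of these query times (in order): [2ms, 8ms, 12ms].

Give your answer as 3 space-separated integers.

Answer: 1 2 0

Derivation:
Queue lengths at query times:
  query t=2ms: backlog = 1
  query t=8ms: backlog = 2
  query t=12ms: backlog = 0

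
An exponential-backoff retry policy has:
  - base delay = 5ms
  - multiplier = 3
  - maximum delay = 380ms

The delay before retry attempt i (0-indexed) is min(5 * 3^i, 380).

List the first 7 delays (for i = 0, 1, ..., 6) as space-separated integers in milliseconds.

Answer: 5 15 45 135 380 380 380

Derivation:
Computing each delay:
  i=0: min(5*3^0, 380) = 5
  i=1: min(5*3^1, 380) = 15
  i=2: min(5*3^2, 380) = 45
  i=3: min(5*3^3, 380) = 135
  i=4: min(5*3^4, 380) = 380
  i=5: min(5*3^5, 380) = 380
  i=6: min(5*3^6, 380) = 380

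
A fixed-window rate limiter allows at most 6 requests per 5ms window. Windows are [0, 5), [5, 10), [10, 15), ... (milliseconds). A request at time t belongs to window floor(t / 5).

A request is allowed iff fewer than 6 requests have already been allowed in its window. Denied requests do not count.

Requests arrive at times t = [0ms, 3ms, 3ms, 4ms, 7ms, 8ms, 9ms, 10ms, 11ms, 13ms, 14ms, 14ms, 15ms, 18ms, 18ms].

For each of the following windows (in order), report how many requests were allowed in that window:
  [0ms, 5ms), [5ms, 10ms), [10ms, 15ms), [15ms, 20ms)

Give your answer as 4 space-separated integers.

Processing requests:
  req#1 t=0ms (window 0): ALLOW
  req#2 t=3ms (window 0): ALLOW
  req#3 t=3ms (window 0): ALLOW
  req#4 t=4ms (window 0): ALLOW
  req#5 t=7ms (window 1): ALLOW
  req#6 t=8ms (window 1): ALLOW
  req#7 t=9ms (window 1): ALLOW
  req#8 t=10ms (window 2): ALLOW
  req#9 t=11ms (window 2): ALLOW
  req#10 t=13ms (window 2): ALLOW
  req#11 t=14ms (window 2): ALLOW
  req#12 t=14ms (window 2): ALLOW
  req#13 t=15ms (window 3): ALLOW
  req#14 t=18ms (window 3): ALLOW
  req#15 t=18ms (window 3): ALLOW

Allowed counts by window: 4 3 5 3

Answer: 4 3 5 3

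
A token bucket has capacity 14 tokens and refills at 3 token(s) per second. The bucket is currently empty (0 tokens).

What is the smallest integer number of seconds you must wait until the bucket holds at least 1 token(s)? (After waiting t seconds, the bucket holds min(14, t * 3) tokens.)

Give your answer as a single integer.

Answer: 1

Derivation:
Need t * 3 >= 1, so t >= 1/3.
Smallest integer t = ceil(1/3) = 1.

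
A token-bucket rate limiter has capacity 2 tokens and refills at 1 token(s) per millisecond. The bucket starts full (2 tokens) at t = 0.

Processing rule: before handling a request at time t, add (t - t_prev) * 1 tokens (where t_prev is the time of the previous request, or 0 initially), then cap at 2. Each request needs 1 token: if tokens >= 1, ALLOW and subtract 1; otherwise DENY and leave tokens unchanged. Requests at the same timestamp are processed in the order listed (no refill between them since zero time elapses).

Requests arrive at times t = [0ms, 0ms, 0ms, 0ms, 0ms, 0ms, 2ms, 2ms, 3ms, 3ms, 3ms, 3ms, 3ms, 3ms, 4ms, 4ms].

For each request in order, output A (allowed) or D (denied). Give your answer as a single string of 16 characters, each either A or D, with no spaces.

Answer: AADDDDAAADDDDDAD

Derivation:
Simulating step by step:
  req#1 t=0ms: ALLOW
  req#2 t=0ms: ALLOW
  req#3 t=0ms: DENY
  req#4 t=0ms: DENY
  req#5 t=0ms: DENY
  req#6 t=0ms: DENY
  req#7 t=2ms: ALLOW
  req#8 t=2ms: ALLOW
  req#9 t=3ms: ALLOW
  req#10 t=3ms: DENY
  req#11 t=3ms: DENY
  req#12 t=3ms: DENY
  req#13 t=3ms: DENY
  req#14 t=3ms: DENY
  req#15 t=4ms: ALLOW
  req#16 t=4ms: DENY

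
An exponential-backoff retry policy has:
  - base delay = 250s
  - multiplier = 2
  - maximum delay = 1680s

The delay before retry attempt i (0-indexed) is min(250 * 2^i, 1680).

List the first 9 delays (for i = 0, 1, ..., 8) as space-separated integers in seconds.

Computing each delay:
  i=0: min(250*2^0, 1680) = 250
  i=1: min(250*2^1, 1680) = 500
  i=2: min(250*2^2, 1680) = 1000
  i=3: min(250*2^3, 1680) = 1680
  i=4: min(250*2^4, 1680) = 1680
  i=5: min(250*2^5, 1680) = 1680
  i=6: min(250*2^6, 1680) = 1680
  i=7: min(250*2^7, 1680) = 1680
  i=8: min(250*2^8, 1680) = 1680

Answer: 250 500 1000 1680 1680 1680 1680 1680 1680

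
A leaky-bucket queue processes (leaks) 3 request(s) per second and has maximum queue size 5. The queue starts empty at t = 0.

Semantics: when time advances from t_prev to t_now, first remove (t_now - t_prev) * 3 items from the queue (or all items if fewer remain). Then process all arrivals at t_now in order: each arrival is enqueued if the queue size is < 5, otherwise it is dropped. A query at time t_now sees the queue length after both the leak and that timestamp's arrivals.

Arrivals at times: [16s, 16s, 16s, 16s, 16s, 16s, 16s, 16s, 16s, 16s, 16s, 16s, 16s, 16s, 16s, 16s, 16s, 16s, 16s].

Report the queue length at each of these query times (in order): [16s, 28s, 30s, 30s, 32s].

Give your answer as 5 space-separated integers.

Answer: 5 0 0 0 0

Derivation:
Queue lengths at query times:
  query t=16s: backlog = 5
  query t=28s: backlog = 0
  query t=30s: backlog = 0
  query t=30s: backlog = 0
  query t=32s: backlog = 0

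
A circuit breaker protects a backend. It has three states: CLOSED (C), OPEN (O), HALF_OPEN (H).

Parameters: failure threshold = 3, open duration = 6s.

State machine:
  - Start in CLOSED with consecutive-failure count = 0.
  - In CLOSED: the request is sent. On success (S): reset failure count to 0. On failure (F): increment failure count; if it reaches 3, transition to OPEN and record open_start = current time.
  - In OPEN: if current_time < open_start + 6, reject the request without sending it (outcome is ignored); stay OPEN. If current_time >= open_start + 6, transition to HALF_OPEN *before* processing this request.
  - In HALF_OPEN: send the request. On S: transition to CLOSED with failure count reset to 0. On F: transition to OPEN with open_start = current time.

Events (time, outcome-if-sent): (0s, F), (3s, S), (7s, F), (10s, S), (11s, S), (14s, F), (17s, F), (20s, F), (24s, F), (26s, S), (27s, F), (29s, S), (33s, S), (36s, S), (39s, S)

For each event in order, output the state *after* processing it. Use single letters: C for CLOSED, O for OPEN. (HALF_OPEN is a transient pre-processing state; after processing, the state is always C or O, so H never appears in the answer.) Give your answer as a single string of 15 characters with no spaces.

Answer: CCCCCCCOOCCCCCC

Derivation:
State after each event:
  event#1 t=0s outcome=F: state=CLOSED
  event#2 t=3s outcome=S: state=CLOSED
  event#3 t=7s outcome=F: state=CLOSED
  event#4 t=10s outcome=S: state=CLOSED
  event#5 t=11s outcome=S: state=CLOSED
  event#6 t=14s outcome=F: state=CLOSED
  event#7 t=17s outcome=F: state=CLOSED
  event#8 t=20s outcome=F: state=OPEN
  event#9 t=24s outcome=F: state=OPEN
  event#10 t=26s outcome=S: state=CLOSED
  event#11 t=27s outcome=F: state=CLOSED
  event#12 t=29s outcome=S: state=CLOSED
  event#13 t=33s outcome=S: state=CLOSED
  event#14 t=36s outcome=S: state=CLOSED
  event#15 t=39s outcome=S: state=CLOSED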